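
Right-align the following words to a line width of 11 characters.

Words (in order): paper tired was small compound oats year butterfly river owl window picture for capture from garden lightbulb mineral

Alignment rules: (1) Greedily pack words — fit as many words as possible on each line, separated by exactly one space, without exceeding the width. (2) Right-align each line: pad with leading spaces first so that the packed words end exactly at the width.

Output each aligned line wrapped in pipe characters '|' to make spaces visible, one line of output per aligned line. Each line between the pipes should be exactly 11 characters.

Answer: |paper tired|
|  was small|
|   compound|
|  oats year|
|  butterfly|
|  river owl|
|     window|
|picture for|
|    capture|
|from garden|
|  lightbulb|
|    mineral|

Derivation:
Line 1: ['paper', 'tired'] (min_width=11, slack=0)
Line 2: ['was', 'small'] (min_width=9, slack=2)
Line 3: ['compound'] (min_width=8, slack=3)
Line 4: ['oats', 'year'] (min_width=9, slack=2)
Line 5: ['butterfly'] (min_width=9, slack=2)
Line 6: ['river', 'owl'] (min_width=9, slack=2)
Line 7: ['window'] (min_width=6, slack=5)
Line 8: ['picture', 'for'] (min_width=11, slack=0)
Line 9: ['capture'] (min_width=7, slack=4)
Line 10: ['from', 'garden'] (min_width=11, slack=0)
Line 11: ['lightbulb'] (min_width=9, slack=2)
Line 12: ['mineral'] (min_width=7, slack=4)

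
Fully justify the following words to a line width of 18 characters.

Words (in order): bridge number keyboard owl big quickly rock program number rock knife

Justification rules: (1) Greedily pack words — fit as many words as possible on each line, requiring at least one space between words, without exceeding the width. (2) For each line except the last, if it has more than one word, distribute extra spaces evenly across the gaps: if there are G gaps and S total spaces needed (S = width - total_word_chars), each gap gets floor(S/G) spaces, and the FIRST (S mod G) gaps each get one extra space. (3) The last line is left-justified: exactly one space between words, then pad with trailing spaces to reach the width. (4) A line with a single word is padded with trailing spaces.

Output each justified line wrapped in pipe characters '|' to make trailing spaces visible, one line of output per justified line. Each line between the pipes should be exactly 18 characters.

Line 1: ['bridge', 'number'] (min_width=13, slack=5)
Line 2: ['keyboard', 'owl', 'big'] (min_width=16, slack=2)
Line 3: ['quickly', 'rock'] (min_width=12, slack=6)
Line 4: ['program', 'number'] (min_width=14, slack=4)
Line 5: ['rock', 'knife'] (min_width=10, slack=8)

Answer: |bridge      number|
|keyboard  owl  big|
|quickly       rock|
|program     number|
|rock knife        |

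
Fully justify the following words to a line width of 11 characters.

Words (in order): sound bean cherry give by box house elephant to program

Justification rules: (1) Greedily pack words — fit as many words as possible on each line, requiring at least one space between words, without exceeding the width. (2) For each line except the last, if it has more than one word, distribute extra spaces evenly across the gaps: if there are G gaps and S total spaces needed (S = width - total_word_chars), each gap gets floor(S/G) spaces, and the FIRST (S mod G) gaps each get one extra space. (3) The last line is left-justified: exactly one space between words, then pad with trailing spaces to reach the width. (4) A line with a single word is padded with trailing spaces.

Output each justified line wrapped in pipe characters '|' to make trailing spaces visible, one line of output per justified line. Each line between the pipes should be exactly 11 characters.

Line 1: ['sound', 'bean'] (min_width=10, slack=1)
Line 2: ['cherry', 'give'] (min_width=11, slack=0)
Line 3: ['by', 'box'] (min_width=6, slack=5)
Line 4: ['house'] (min_width=5, slack=6)
Line 5: ['elephant', 'to'] (min_width=11, slack=0)
Line 6: ['program'] (min_width=7, slack=4)

Answer: |sound  bean|
|cherry give|
|by      box|
|house      |
|elephant to|
|program    |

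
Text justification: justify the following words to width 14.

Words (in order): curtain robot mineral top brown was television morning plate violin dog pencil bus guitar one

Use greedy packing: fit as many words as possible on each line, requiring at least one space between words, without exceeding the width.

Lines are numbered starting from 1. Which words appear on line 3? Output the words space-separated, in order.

Line 1: ['curtain', 'robot'] (min_width=13, slack=1)
Line 2: ['mineral', 'top'] (min_width=11, slack=3)
Line 3: ['brown', 'was'] (min_width=9, slack=5)
Line 4: ['television'] (min_width=10, slack=4)
Line 5: ['morning', 'plate'] (min_width=13, slack=1)
Line 6: ['violin', 'dog'] (min_width=10, slack=4)
Line 7: ['pencil', 'bus'] (min_width=10, slack=4)
Line 8: ['guitar', 'one'] (min_width=10, slack=4)

Answer: brown was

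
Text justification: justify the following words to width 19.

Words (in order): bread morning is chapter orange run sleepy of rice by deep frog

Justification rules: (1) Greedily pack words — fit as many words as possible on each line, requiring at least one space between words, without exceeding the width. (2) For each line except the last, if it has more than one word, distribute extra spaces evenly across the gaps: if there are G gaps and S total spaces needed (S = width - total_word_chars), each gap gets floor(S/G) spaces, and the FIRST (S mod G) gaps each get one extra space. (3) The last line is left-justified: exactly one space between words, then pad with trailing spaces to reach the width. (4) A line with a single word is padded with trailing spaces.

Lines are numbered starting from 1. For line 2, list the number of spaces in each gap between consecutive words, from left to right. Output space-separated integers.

Line 1: ['bread', 'morning', 'is'] (min_width=16, slack=3)
Line 2: ['chapter', 'orange', 'run'] (min_width=18, slack=1)
Line 3: ['sleepy', 'of', 'rice', 'by'] (min_width=17, slack=2)
Line 4: ['deep', 'frog'] (min_width=9, slack=10)

Answer: 2 1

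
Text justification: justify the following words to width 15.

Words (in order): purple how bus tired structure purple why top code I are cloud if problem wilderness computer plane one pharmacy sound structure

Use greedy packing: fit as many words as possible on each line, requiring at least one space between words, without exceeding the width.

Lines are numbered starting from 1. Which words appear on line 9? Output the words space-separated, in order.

Answer: one pharmacy

Derivation:
Line 1: ['purple', 'how', 'bus'] (min_width=14, slack=1)
Line 2: ['tired', 'structure'] (min_width=15, slack=0)
Line 3: ['purple', 'why', 'top'] (min_width=14, slack=1)
Line 4: ['code', 'I', 'are'] (min_width=10, slack=5)
Line 5: ['cloud', 'if'] (min_width=8, slack=7)
Line 6: ['problem'] (min_width=7, slack=8)
Line 7: ['wilderness'] (min_width=10, slack=5)
Line 8: ['computer', 'plane'] (min_width=14, slack=1)
Line 9: ['one', 'pharmacy'] (min_width=12, slack=3)
Line 10: ['sound', 'structure'] (min_width=15, slack=0)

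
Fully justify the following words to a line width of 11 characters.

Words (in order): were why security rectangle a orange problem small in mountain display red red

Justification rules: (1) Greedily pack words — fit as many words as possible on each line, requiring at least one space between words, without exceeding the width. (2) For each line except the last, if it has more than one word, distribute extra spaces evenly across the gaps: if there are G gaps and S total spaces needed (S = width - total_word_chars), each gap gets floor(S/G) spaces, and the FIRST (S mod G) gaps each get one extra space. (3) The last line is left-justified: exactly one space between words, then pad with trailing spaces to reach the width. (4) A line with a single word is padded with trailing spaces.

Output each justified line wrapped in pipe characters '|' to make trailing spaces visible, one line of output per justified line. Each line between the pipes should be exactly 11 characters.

Answer: |were    why|
|security   |
|rectangle a|
|orange     |
|problem    |
|small    in|
|mountain   |
|display red|
|red        |

Derivation:
Line 1: ['were', 'why'] (min_width=8, slack=3)
Line 2: ['security'] (min_width=8, slack=3)
Line 3: ['rectangle', 'a'] (min_width=11, slack=0)
Line 4: ['orange'] (min_width=6, slack=5)
Line 5: ['problem'] (min_width=7, slack=4)
Line 6: ['small', 'in'] (min_width=8, slack=3)
Line 7: ['mountain'] (min_width=8, slack=3)
Line 8: ['display', 'red'] (min_width=11, slack=0)
Line 9: ['red'] (min_width=3, slack=8)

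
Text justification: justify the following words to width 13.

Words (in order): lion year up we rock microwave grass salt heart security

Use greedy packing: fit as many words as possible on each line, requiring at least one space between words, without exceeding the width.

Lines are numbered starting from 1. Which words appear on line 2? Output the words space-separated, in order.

Answer: we rock

Derivation:
Line 1: ['lion', 'year', 'up'] (min_width=12, slack=1)
Line 2: ['we', 'rock'] (min_width=7, slack=6)
Line 3: ['microwave'] (min_width=9, slack=4)
Line 4: ['grass', 'salt'] (min_width=10, slack=3)
Line 5: ['heart'] (min_width=5, slack=8)
Line 6: ['security'] (min_width=8, slack=5)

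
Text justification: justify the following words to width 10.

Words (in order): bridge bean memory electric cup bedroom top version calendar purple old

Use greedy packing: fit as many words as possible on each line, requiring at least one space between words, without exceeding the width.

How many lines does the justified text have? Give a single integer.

Line 1: ['bridge'] (min_width=6, slack=4)
Line 2: ['bean'] (min_width=4, slack=6)
Line 3: ['memory'] (min_width=6, slack=4)
Line 4: ['electric'] (min_width=8, slack=2)
Line 5: ['cup'] (min_width=3, slack=7)
Line 6: ['bedroom'] (min_width=7, slack=3)
Line 7: ['top'] (min_width=3, slack=7)
Line 8: ['version'] (min_width=7, slack=3)
Line 9: ['calendar'] (min_width=8, slack=2)
Line 10: ['purple', 'old'] (min_width=10, slack=0)
Total lines: 10

Answer: 10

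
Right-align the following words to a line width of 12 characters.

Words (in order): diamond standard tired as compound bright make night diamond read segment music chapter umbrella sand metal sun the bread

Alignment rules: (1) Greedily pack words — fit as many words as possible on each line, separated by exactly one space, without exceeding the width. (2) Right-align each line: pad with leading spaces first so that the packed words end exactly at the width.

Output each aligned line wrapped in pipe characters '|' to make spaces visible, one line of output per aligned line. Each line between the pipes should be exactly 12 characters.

Answer: |     diamond|
|    standard|
|    tired as|
|    compound|
| bright make|
|       night|
|diamond read|
|     segment|
|       music|
|     chapter|
|    umbrella|
|  sand metal|
|     sun the|
|       bread|

Derivation:
Line 1: ['diamond'] (min_width=7, slack=5)
Line 2: ['standard'] (min_width=8, slack=4)
Line 3: ['tired', 'as'] (min_width=8, slack=4)
Line 4: ['compound'] (min_width=8, slack=4)
Line 5: ['bright', 'make'] (min_width=11, slack=1)
Line 6: ['night'] (min_width=5, slack=7)
Line 7: ['diamond', 'read'] (min_width=12, slack=0)
Line 8: ['segment'] (min_width=7, slack=5)
Line 9: ['music'] (min_width=5, slack=7)
Line 10: ['chapter'] (min_width=7, slack=5)
Line 11: ['umbrella'] (min_width=8, slack=4)
Line 12: ['sand', 'metal'] (min_width=10, slack=2)
Line 13: ['sun', 'the'] (min_width=7, slack=5)
Line 14: ['bread'] (min_width=5, slack=7)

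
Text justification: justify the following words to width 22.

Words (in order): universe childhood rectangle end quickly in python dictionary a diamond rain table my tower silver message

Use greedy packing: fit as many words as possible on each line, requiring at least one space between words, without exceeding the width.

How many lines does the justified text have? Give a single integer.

Answer: 5

Derivation:
Line 1: ['universe', 'childhood'] (min_width=18, slack=4)
Line 2: ['rectangle', 'end', 'quickly'] (min_width=21, slack=1)
Line 3: ['in', 'python', 'dictionary', 'a'] (min_width=22, slack=0)
Line 4: ['diamond', 'rain', 'table', 'my'] (min_width=21, slack=1)
Line 5: ['tower', 'silver', 'message'] (min_width=20, slack=2)
Total lines: 5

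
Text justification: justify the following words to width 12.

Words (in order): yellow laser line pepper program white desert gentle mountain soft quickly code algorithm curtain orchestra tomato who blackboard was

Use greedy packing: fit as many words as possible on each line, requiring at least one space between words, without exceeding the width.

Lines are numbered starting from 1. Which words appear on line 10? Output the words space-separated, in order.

Answer: curtain

Derivation:
Line 1: ['yellow', 'laser'] (min_width=12, slack=0)
Line 2: ['line', 'pepper'] (min_width=11, slack=1)
Line 3: ['program'] (min_width=7, slack=5)
Line 4: ['white', 'desert'] (min_width=12, slack=0)
Line 5: ['gentle'] (min_width=6, slack=6)
Line 6: ['mountain'] (min_width=8, slack=4)
Line 7: ['soft', 'quickly'] (min_width=12, slack=0)
Line 8: ['code'] (min_width=4, slack=8)
Line 9: ['algorithm'] (min_width=9, slack=3)
Line 10: ['curtain'] (min_width=7, slack=5)
Line 11: ['orchestra'] (min_width=9, slack=3)
Line 12: ['tomato', 'who'] (min_width=10, slack=2)
Line 13: ['blackboard'] (min_width=10, slack=2)
Line 14: ['was'] (min_width=3, slack=9)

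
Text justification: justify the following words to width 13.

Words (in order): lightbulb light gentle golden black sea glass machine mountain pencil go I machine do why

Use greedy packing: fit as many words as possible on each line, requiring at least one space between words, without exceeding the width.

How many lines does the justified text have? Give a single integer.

Answer: 9

Derivation:
Line 1: ['lightbulb'] (min_width=9, slack=4)
Line 2: ['light', 'gentle'] (min_width=12, slack=1)
Line 3: ['golden', 'black'] (min_width=12, slack=1)
Line 4: ['sea', 'glass'] (min_width=9, slack=4)
Line 5: ['machine'] (min_width=7, slack=6)
Line 6: ['mountain'] (min_width=8, slack=5)
Line 7: ['pencil', 'go', 'I'] (min_width=11, slack=2)
Line 8: ['machine', 'do'] (min_width=10, slack=3)
Line 9: ['why'] (min_width=3, slack=10)
Total lines: 9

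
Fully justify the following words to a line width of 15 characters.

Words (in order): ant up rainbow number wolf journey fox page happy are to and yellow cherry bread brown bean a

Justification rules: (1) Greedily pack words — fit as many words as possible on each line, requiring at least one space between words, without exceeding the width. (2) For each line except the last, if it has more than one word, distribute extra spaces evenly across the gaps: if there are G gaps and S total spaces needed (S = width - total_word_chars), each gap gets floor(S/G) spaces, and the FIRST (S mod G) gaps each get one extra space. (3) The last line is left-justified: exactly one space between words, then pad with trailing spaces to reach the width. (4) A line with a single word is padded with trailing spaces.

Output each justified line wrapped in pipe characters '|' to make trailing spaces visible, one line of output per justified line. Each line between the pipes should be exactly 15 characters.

Answer: |ant  up rainbow|
|number     wolf|
|journey     fox|
|page  happy are|
|to  and  yellow|
|cherry    bread|
|brown bean a   |

Derivation:
Line 1: ['ant', 'up', 'rainbow'] (min_width=14, slack=1)
Line 2: ['number', 'wolf'] (min_width=11, slack=4)
Line 3: ['journey', 'fox'] (min_width=11, slack=4)
Line 4: ['page', 'happy', 'are'] (min_width=14, slack=1)
Line 5: ['to', 'and', 'yellow'] (min_width=13, slack=2)
Line 6: ['cherry', 'bread'] (min_width=12, slack=3)
Line 7: ['brown', 'bean', 'a'] (min_width=12, slack=3)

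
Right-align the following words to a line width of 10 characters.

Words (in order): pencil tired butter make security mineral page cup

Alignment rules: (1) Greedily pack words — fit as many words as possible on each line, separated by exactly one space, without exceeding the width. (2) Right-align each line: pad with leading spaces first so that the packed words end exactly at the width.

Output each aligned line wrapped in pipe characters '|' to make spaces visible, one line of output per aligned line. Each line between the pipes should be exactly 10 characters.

Line 1: ['pencil'] (min_width=6, slack=4)
Line 2: ['tired'] (min_width=5, slack=5)
Line 3: ['butter'] (min_width=6, slack=4)
Line 4: ['make'] (min_width=4, slack=6)
Line 5: ['security'] (min_width=8, slack=2)
Line 6: ['mineral'] (min_width=7, slack=3)
Line 7: ['page', 'cup'] (min_width=8, slack=2)

Answer: |    pencil|
|     tired|
|    butter|
|      make|
|  security|
|   mineral|
|  page cup|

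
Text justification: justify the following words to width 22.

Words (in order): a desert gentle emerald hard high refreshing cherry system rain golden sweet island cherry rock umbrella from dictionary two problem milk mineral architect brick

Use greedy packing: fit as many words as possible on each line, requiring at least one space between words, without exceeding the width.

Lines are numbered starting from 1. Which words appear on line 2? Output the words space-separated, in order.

Answer: emerald hard high

Derivation:
Line 1: ['a', 'desert', 'gentle'] (min_width=15, slack=7)
Line 2: ['emerald', 'hard', 'high'] (min_width=17, slack=5)
Line 3: ['refreshing', 'cherry'] (min_width=17, slack=5)
Line 4: ['system', 'rain', 'golden'] (min_width=18, slack=4)
Line 5: ['sweet', 'island', 'cherry'] (min_width=19, slack=3)
Line 6: ['rock', 'umbrella', 'from'] (min_width=18, slack=4)
Line 7: ['dictionary', 'two', 'problem'] (min_width=22, slack=0)
Line 8: ['milk', 'mineral', 'architect'] (min_width=22, slack=0)
Line 9: ['brick'] (min_width=5, slack=17)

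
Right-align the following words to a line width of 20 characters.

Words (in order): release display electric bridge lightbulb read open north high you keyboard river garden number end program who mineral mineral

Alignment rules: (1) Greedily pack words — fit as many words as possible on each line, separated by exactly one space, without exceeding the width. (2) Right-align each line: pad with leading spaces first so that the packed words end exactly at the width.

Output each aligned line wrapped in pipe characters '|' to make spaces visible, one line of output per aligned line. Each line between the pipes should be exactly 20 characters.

Answer: |     release display|
|     electric bridge|
| lightbulb read open|
|      north high you|
|      keyboard river|
|   garden number end|
| program who mineral|
|             mineral|

Derivation:
Line 1: ['release', 'display'] (min_width=15, slack=5)
Line 2: ['electric', 'bridge'] (min_width=15, slack=5)
Line 3: ['lightbulb', 'read', 'open'] (min_width=19, slack=1)
Line 4: ['north', 'high', 'you'] (min_width=14, slack=6)
Line 5: ['keyboard', 'river'] (min_width=14, slack=6)
Line 6: ['garden', 'number', 'end'] (min_width=17, slack=3)
Line 7: ['program', 'who', 'mineral'] (min_width=19, slack=1)
Line 8: ['mineral'] (min_width=7, slack=13)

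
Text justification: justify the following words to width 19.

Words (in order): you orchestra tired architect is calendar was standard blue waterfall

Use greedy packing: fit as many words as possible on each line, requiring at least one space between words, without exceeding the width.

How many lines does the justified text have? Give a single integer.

Answer: 5

Derivation:
Line 1: ['you', 'orchestra', 'tired'] (min_width=19, slack=0)
Line 2: ['architect', 'is'] (min_width=12, slack=7)
Line 3: ['calendar', 'was'] (min_width=12, slack=7)
Line 4: ['standard', 'blue'] (min_width=13, slack=6)
Line 5: ['waterfall'] (min_width=9, slack=10)
Total lines: 5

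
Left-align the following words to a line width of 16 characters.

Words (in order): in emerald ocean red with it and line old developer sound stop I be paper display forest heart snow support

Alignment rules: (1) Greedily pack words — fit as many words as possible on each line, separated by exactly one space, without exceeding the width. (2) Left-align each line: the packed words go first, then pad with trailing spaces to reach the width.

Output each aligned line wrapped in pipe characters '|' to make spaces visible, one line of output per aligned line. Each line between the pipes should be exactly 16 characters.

Line 1: ['in', 'emerald', 'ocean'] (min_width=16, slack=0)
Line 2: ['red', 'with', 'it', 'and'] (min_width=15, slack=1)
Line 3: ['line', 'old'] (min_width=8, slack=8)
Line 4: ['developer', 'sound'] (min_width=15, slack=1)
Line 5: ['stop', 'I', 'be', 'paper'] (min_width=15, slack=1)
Line 6: ['display', 'forest'] (min_width=14, slack=2)
Line 7: ['heart', 'snow'] (min_width=10, slack=6)
Line 8: ['support'] (min_width=7, slack=9)

Answer: |in emerald ocean|
|red with it and |
|line old        |
|developer sound |
|stop I be paper |
|display forest  |
|heart snow      |
|support         |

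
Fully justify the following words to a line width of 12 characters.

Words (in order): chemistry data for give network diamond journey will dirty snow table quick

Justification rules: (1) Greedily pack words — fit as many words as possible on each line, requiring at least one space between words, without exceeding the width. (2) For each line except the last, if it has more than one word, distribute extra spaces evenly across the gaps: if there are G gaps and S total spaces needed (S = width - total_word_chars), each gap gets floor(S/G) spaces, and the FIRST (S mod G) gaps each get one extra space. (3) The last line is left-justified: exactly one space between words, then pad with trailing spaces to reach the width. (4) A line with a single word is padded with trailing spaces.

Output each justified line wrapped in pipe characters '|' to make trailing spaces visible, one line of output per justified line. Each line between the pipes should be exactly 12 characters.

Answer: |chemistry   |
|data     for|
|give network|
|diamond     |
|journey will|
|dirty   snow|
|table quick |

Derivation:
Line 1: ['chemistry'] (min_width=9, slack=3)
Line 2: ['data', 'for'] (min_width=8, slack=4)
Line 3: ['give', 'network'] (min_width=12, slack=0)
Line 4: ['diamond'] (min_width=7, slack=5)
Line 5: ['journey', 'will'] (min_width=12, slack=0)
Line 6: ['dirty', 'snow'] (min_width=10, slack=2)
Line 7: ['table', 'quick'] (min_width=11, slack=1)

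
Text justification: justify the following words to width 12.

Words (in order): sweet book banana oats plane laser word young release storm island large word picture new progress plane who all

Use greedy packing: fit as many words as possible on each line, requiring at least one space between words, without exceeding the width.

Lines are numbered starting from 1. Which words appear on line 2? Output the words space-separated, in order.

Line 1: ['sweet', 'book'] (min_width=10, slack=2)
Line 2: ['banana', 'oats'] (min_width=11, slack=1)
Line 3: ['plane', 'laser'] (min_width=11, slack=1)
Line 4: ['word', 'young'] (min_width=10, slack=2)
Line 5: ['release'] (min_width=7, slack=5)
Line 6: ['storm', 'island'] (min_width=12, slack=0)
Line 7: ['large', 'word'] (min_width=10, slack=2)
Line 8: ['picture', 'new'] (min_width=11, slack=1)
Line 9: ['progress'] (min_width=8, slack=4)
Line 10: ['plane', 'who'] (min_width=9, slack=3)
Line 11: ['all'] (min_width=3, slack=9)

Answer: banana oats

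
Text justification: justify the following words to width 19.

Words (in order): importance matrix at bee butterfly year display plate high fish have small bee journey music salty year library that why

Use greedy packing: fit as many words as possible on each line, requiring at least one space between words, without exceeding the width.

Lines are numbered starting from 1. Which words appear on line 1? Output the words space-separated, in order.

Answer: importance matrix

Derivation:
Line 1: ['importance', 'matrix'] (min_width=17, slack=2)
Line 2: ['at', 'bee', 'butterfly'] (min_width=16, slack=3)
Line 3: ['year', 'display', 'plate'] (min_width=18, slack=1)
Line 4: ['high', 'fish', 'have'] (min_width=14, slack=5)
Line 5: ['small', 'bee', 'journey'] (min_width=17, slack=2)
Line 6: ['music', 'salty', 'year'] (min_width=16, slack=3)
Line 7: ['library', 'that', 'why'] (min_width=16, slack=3)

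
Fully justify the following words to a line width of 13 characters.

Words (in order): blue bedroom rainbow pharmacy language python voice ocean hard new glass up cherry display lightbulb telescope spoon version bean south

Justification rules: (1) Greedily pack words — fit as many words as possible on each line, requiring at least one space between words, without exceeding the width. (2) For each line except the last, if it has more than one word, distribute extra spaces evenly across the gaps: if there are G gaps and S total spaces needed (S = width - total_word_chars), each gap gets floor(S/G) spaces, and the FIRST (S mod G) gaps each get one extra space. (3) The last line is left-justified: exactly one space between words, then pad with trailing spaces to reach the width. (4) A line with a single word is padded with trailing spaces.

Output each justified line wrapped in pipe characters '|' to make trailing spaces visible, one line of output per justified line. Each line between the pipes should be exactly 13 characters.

Answer: |blue  bedroom|
|rainbow      |
|pharmacy     |
|language     |
|python  voice|
|ocean    hard|
|new  glass up|
|cherry       |
|display      |
|lightbulb    |
|telescope    |
|spoon version|
|bean south   |

Derivation:
Line 1: ['blue', 'bedroom'] (min_width=12, slack=1)
Line 2: ['rainbow'] (min_width=7, slack=6)
Line 3: ['pharmacy'] (min_width=8, slack=5)
Line 4: ['language'] (min_width=8, slack=5)
Line 5: ['python', 'voice'] (min_width=12, slack=1)
Line 6: ['ocean', 'hard'] (min_width=10, slack=3)
Line 7: ['new', 'glass', 'up'] (min_width=12, slack=1)
Line 8: ['cherry'] (min_width=6, slack=7)
Line 9: ['display'] (min_width=7, slack=6)
Line 10: ['lightbulb'] (min_width=9, slack=4)
Line 11: ['telescope'] (min_width=9, slack=4)
Line 12: ['spoon', 'version'] (min_width=13, slack=0)
Line 13: ['bean', 'south'] (min_width=10, slack=3)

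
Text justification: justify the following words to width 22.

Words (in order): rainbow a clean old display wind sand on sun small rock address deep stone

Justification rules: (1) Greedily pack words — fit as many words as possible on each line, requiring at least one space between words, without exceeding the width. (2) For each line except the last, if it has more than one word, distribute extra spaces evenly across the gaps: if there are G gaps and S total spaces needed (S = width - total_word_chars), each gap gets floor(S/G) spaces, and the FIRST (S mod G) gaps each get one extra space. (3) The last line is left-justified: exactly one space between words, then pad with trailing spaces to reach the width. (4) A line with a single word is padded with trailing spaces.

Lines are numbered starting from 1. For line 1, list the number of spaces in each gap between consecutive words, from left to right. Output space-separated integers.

Line 1: ['rainbow', 'a', 'clean', 'old'] (min_width=19, slack=3)
Line 2: ['display', 'wind', 'sand', 'on'] (min_width=20, slack=2)
Line 3: ['sun', 'small', 'rock', 'address'] (min_width=22, slack=0)
Line 4: ['deep', 'stone'] (min_width=10, slack=12)

Answer: 2 2 2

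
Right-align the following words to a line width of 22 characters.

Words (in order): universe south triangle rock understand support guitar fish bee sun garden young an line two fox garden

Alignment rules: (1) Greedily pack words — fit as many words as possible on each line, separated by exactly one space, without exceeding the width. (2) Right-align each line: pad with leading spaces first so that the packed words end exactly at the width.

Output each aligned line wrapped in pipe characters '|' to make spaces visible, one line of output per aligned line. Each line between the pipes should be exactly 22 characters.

Answer: |        universe south|
|         triangle rock|
|    understand support|
|   guitar fish bee sun|
|  garden young an line|
|        two fox garden|

Derivation:
Line 1: ['universe', 'south'] (min_width=14, slack=8)
Line 2: ['triangle', 'rock'] (min_width=13, slack=9)
Line 3: ['understand', 'support'] (min_width=18, slack=4)
Line 4: ['guitar', 'fish', 'bee', 'sun'] (min_width=19, slack=3)
Line 5: ['garden', 'young', 'an', 'line'] (min_width=20, slack=2)
Line 6: ['two', 'fox', 'garden'] (min_width=14, slack=8)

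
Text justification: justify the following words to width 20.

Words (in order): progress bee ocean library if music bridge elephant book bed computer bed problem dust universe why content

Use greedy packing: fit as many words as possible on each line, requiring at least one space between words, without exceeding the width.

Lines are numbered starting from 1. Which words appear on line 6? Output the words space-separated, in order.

Answer: universe why content

Derivation:
Line 1: ['progress', 'bee', 'ocean'] (min_width=18, slack=2)
Line 2: ['library', 'if', 'music'] (min_width=16, slack=4)
Line 3: ['bridge', 'elephant', 'book'] (min_width=20, slack=0)
Line 4: ['bed', 'computer', 'bed'] (min_width=16, slack=4)
Line 5: ['problem', 'dust'] (min_width=12, slack=8)
Line 6: ['universe', 'why', 'content'] (min_width=20, slack=0)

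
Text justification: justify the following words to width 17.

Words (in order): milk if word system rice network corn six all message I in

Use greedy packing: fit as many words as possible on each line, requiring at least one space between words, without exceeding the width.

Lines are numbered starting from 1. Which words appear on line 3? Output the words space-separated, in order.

Answer: network corn six

Derivation:
Line 1: ['milk', 'if', 'word'] (min_width=12, slack=5)
Line 2: ['system', 'rice'] (min_width=11, slack=6)
Line 3: ['network', 'corn', 'six'] (min_width=16, slack=1)
Line 4: ['all', 'message', 'I', 'in'] (min_width=16, slack=1)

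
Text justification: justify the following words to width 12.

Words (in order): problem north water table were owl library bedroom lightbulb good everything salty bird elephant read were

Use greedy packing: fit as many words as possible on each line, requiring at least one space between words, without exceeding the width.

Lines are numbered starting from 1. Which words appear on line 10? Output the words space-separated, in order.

Line 1: ['problem'] (min_width=7, slack=5)
Line 2: ['north', 'water'] (min_width=11, slack=1)
Line 3: ['table', 'were'] (min_width=10, slack=2)
Line 4: ['owl', 'library'] (min_width=11, slack=1)
Line 5: ['bedroom'] (min_width=7, slack=5)
Line 6: ['lightbulb'] (min_width=9, slack=3)
Line 7: ['good'] (min_width=4, slack=8)
Line 8: ['everything'] (min_width=10, slack=2)
Line 9: ['salty', 'bird'] (min_width=10, slack=2)
Line 10: ['elephant'] (min_width=8, slack=4)
Line 11: ['read', 'were'] (min_width=9, slack=3)

Answer: elephant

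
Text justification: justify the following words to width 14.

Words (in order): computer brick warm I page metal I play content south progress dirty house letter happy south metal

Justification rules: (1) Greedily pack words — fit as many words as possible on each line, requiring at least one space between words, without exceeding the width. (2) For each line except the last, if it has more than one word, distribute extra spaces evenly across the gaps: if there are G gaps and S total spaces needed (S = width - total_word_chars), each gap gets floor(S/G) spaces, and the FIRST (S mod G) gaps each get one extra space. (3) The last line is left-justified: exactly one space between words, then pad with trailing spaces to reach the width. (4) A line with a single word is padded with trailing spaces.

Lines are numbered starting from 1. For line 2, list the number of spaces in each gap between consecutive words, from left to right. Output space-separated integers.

Answer: 3 2

Derivation:
Line 1: ['computer', 'brick'] (min_width=14, slack=0)
Line 2: ['warm', 'I', 'page'] (min_width=11, slack=3)
Line 3: ['metal', 'I', 'play'] (min_width=12, slack=2)
Line 4: ['content', 'south'] (min_width=13, slack=1)
Line 5: ['progress', 'dirty'] (min_width=14, slack=0)
Line 6: ['house', 'letter'] (min_width=12, slack=2)
Line 7: ['happy', 'south'] (min_width=11, slack=3)
Line 8: ['metal'] (min_width=5, slack=9)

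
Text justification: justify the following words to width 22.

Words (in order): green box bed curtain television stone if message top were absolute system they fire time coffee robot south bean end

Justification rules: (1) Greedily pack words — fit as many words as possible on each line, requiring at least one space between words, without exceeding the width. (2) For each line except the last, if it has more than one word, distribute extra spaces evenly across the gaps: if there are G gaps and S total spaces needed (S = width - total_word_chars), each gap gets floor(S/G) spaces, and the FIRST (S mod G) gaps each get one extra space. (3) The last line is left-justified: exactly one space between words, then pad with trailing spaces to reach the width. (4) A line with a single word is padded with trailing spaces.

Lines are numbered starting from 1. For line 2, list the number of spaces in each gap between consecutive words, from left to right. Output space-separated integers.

Line 1: ['green', 'box', 'bed', 'curtain'] (min_width=21, slack=1)
Line 2: ['television', 'stone', 'if'] (min_width=19, slack=3)
Line 3: ['message', 'top', 'were'] (min_width=16, slack=6)
Line 4: ['absolute', 'system', 'they'] (min_width=20, slack=2)
Line 5: ['fire', 'time', 'coffee', 'robot'] (min_width=22, slack=0)
Line 6: ['south', 'bean', 'end'] (min_width=14, slack=8)

Answer: 3 2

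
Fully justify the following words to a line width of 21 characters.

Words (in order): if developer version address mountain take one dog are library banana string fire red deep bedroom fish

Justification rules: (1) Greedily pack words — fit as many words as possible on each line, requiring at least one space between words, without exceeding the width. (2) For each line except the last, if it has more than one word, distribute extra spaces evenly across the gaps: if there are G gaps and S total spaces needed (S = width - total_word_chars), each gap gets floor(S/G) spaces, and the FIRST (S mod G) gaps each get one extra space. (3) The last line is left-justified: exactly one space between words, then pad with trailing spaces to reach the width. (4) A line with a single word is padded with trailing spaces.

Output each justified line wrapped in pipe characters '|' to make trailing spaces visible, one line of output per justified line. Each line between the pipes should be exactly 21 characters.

Line 1: ['if', 'developer', 'version'] (min_width=20, slack=1)
Line 2: ['address', 'mountain', 'take'] (min_width=21, slack=0)
Line 3: ['one', 'dog', 'are', 'library'] (min_width=19, slack=2)
Line 4: ['banana', 'string', 'fire'] (min_width=18, slack=3)
Line 5: ['red', 'deep', 'bedroom', 'fish'] (min_width=21, slack=0)

Answer: |if  developer version|
|address mountain take|
|one  dog  are library|
|banana   string  fire|
|red deep bedroom fish|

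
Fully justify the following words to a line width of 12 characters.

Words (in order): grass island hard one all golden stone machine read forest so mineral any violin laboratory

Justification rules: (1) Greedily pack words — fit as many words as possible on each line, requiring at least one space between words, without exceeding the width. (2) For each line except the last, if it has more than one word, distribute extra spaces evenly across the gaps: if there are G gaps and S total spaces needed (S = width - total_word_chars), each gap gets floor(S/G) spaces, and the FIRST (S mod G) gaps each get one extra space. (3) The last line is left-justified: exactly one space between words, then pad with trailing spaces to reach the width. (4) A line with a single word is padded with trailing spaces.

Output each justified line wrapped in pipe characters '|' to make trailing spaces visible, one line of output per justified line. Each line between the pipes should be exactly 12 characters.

Answer: |grass island|
|hard one all|
|golden stone|
|machine read|
|forest    so|
|mineral  any|
|violin      |
|laboratory  |

Derivation:
Line 1: ['grass', 'island'] (min_width=12, slack=0)
Line 2: ['hard', 'one', 'all'] (min_width=12, slack=0)
Line 3: ['golden', 'stone'] (min_width=12, slack=0)
Line 4: ['machine', 'read'] (min_width=12, slack=0)
Line 5: ['forest', 'so'] (min_width=9, slack=3)
Line 6: ['mineral', 'any'] (min_width=11, slack=1)
Line 7: ['violin'] (min_width=6, slack=6)
Line 8: ['laboratory'] (min_width=10, slack=2)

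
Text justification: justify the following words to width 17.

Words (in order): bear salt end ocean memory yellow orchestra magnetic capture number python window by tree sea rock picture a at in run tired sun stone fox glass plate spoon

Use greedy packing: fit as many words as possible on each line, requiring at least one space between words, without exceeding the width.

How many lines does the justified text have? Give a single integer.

Line 1: ['bear', 'salt', 'end'] (min_width=13, slack=4)
Line 2: ['ocean', 'memory'] (min_width=12, slack=5)
Line 3: ['yellow', 'orchestra'] (min_width=16, slack=1)
Line 4: ['magnetic', 'capture'] (min_width=16, slack=1)
Line 5: ['number', 'python'] (min_width=13, slack=4)
Line 6: ['window', 'by', 'tree'] (min_width=14, slack=3)
Line 7: ['sea', 'rock', 'picture'] (min_width=16, slack=1)
Line 8: ['a', 'at', 'in', 'run', 'tired'] (min_width=17, slack=0)
Line 9: ['sun', 'stone', 'fox'] (min_width=13, slack=4)
Line 10: ['glass', 'plate', 'spoon'] (min_width=17, slack=0)
Total lines: 10

Answer: 10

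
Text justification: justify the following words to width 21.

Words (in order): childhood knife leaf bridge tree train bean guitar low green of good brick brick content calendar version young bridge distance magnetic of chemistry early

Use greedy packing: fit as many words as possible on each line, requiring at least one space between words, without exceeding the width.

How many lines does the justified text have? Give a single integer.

Line 1: ['childhood', 'knife', 'leaf'] (min_width=20, slack=1)
Line 2: ['bridge', 'tree', 'train'] (min_width=17, slack=4)
Line 3: ['bean', 'guitar', 'low', 'green'] (min_width=21, slack=0)
Line 4: ['of', 'good', 'brick', 'brick'] (min_width=19, slack=2)
Line 5: ['content', 'calendar'] (min_width=16, slack=5)
Line 6: ['version', 'young', 'bridge'] (min_width=20, slack=1)
Line 7: ['distance', 'magnetic', 'of'] (min_width=20, slack=1)
Line 8: ['chemistry', 'early'] (min_width=15, slack=6)
Total lines: 8

Answer: 8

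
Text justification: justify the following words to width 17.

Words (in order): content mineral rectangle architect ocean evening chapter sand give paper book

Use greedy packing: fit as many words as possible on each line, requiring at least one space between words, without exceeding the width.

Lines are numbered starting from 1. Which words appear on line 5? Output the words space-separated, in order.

Line 1: ['content', 'mineral'] (min_width=15, slack=2)
Line 2: ['rectangle'] (min_width=9, slack=8)
Line 3: ['architect', 'ocean'] (min_width=15, slack=2)
Line 4: ['evening', 'chapter'] (min_width=15, slack=2)
Line 5: ['sand', 'give', 'paper'] (min_width=15, slack=2)
Line 6: ['book'] (min_width=4, slack=13)

Answer: sand give paper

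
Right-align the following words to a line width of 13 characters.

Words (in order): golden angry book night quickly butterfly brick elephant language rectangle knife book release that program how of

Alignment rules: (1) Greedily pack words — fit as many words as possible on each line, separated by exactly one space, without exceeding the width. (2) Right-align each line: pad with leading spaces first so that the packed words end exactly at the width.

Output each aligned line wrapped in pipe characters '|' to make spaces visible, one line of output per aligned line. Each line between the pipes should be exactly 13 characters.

Line 1: ['golden', 'angry'] (min_width=12, slack=1)
Line 2: ['book', 'night'] (min_width=10, slack=3)
Line 3: ['quickly'] (min_width=7, slack=6)
Line 4: ['butterfly'] (min_width=9, slack=4)
Line 5: ['brick'] (min_width=5, slack=8)
Line 6: ['elephant'] (min_width=8, slack=5)
Line 7: ['language'] (min_width=8, slack=5)
Line 8: ['rectangle'] (min_width=9, slack=4)
Line 9: ['knife', 'book'] (min_width=10, slack=3)
Line 10: ['release', 'that'] (min_width=12, slack=1)
Line 11: ['program', 'how'] (min_width=11, slack=2)
Line 12: ['of'] (min_width=2, slack=11)

Answer: | golden angry|
|   book night|
|      quickly|
|    butterfly|
|        brick|
|     elephant|
|     language|
|    rectangle|
|   knife book|
| release that|
|  program how|
|           of|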